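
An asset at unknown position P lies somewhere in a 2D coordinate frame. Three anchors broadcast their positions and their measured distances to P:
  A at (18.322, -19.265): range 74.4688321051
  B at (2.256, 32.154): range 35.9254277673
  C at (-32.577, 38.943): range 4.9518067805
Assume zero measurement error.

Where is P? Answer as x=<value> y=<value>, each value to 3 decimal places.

eq1: (x − 18.322)² + (y + 19.265)² = 74.4688321051²
eq2: (x − 2.256)² + (y − 32.154)² = 35.9254277673²
eq3: (x + 32.577)² + (y − 38.943)² = 4.9518067805²
eq3−eq1, eq3−eq2 (x²,y² cancel):
  101.798·x − 116.416·y = -7392.068834
  69.666·x − 13.578·y = -2804.964896
det = 101.798·-13.578 − -116.416·69.666 = 6728.023812
x = (-7392.068834·-13.578 − -116.416·-2804.964896) / 6728.023812 = -33.616600
y = (101.798·-2804.964896 − -7392.068834·69.666) / 6728.023812 = 34.101552

x=-33.617 y=34.102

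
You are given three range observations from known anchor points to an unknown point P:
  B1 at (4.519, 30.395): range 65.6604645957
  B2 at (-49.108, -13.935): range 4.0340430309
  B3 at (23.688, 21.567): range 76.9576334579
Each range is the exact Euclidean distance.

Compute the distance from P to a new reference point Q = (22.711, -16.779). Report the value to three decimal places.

eq1: (x − 4.519)² + (y − 30.395)² = 65.6604645957²
eq2: (x + 49.108)² + (y + 13.935)² = 4.0340430309²
eq3: (x − 23.688)² + (y − 21.567)² = 76.9576334579²
eq3−eq2, eq3−eq1 (x²,y² cancel):
  -145.592·x − 71.004·y = 7485.726900
  -38.338·x + 17.656·y = 1529.201290
det = -145.592·17.656 − -71.004·-38.338 = -5292.723704
x = (7485.726900·17.656 − -71.004·1529.201290) / -5292.723704 = -45.486486
y = (-145.592·1529.201290 − 7485.726900·-38.338) / -5292.723704 = -12.157885
|P − Q| = √((-45.486486 − 22.711)² + (-12.157885 − -16.779)²) = 68.353872

68.354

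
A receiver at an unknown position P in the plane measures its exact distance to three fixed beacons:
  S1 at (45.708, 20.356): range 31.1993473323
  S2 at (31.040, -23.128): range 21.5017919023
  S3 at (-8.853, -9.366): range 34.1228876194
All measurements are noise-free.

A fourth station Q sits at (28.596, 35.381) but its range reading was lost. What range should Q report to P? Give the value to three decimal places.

eq1: (x − 45.708)² + (y − 20.356)² = 31.1993473323²
eq2: (x − 31.040)² + (y + 23.128)² = 21.5017919023²
eq3: (x + 8.853)² + (y + 9.366)² = 34.1228876194²
eq1−eq2, eq1−eq3 (x²,y² cancel):
  -29.336·x − 86.968·y = -494.129797
  -109.122·x − 59.444·y = -2528.462621
det = -29.336·-59.444 − -86.968·-109.122 = -7746.272912
x = (-494.129797·-59.444 − -86.968·-2528.462621) / -7746.272912 = 24.595349
y = (-29.336·-2528.462621 − -494.129797·-109.122) / -7746.272912 = -2.614747
|P − Q| = √((24.595349 − 28.596)² + (-2.614747 − 35.381)²) = 38.205785

38.206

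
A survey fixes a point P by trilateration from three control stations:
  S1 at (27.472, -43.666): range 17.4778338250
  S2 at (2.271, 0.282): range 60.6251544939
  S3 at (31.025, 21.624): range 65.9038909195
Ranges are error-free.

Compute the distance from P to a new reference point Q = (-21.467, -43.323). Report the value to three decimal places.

66.397

eq1: (x − 27.472)² + (y + 43.666)² = 17.4778338250²
eq2: (x − 2.271)² + (y − 0.282)² = 60.6251544939²
eq3: (x − 31.025)² + (y − 21.624)² = 65.9038909195²
eq1−eq3, eq1−eq2 (x²,y² cancel):
  7.106·x + 130.580·y = -5269.130502
  -50.402·x + 87.896·y = -6026.128057
det = 7.106·87.896 − 130.580·-50.402 = 7206.082136
x = (-5269.130502·87.896 − 130.580·-6026.128057) / 7206.082136 = 44.928201
y = (7.106·-6026.128057 − -5269.130502·-50.402) / 7206.082136 = -42.796679
|P − Q| = √((44.928201 − -21.467)² + (-42.796679 − -43.323)²) = 66.397287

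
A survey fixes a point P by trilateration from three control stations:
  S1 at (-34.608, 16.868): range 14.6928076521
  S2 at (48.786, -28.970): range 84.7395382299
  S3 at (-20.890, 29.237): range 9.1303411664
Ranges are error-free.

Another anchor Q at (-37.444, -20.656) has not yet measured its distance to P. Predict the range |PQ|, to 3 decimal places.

44.247

eq1: (x + 34.608)² + (y − 16.868)² = 14.6928076521²
eq2: (x − 48.786)² + (y + 28.970)² = 84.7395382299²
eq3: (x + 20.890)² + (y − 29.237)² = 9.1303411664²
eq3−eq1, eq3−eq2 (x²,y² cancel):
  -27.436·x − 24.738·y = 58.533352
  139.352·x − 116.414·y = -5169.285783
det = -27.436·-116.414 − -24.738·139.352 = 6641.224280
x = (58.533352·-116.414 − -24.738·-5169.285783) / 6641.224280 = -20.281184
y = (-27.436·-5169.285783 − 58.533352·139.352) / 6641.224280 = 20.126980
|P − Q| = √((-20.281184 − -37.444)² + (20.126980 − -20.656)²) = 44.247188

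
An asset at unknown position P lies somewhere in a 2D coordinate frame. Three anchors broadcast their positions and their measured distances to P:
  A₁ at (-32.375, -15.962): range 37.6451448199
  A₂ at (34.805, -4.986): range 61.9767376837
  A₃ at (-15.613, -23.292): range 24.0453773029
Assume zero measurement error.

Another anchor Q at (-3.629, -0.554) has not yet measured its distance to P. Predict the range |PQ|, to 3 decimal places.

eq1: (x + 32.375)² + (y + 15.962)² = 37.6451448199²
eq2: (x − 34.805)² + (y + 4.986)² = 61.9767376837²
eq3: (x + 15.613)² + (y + 23.292)² = 24.0453773029²
eq3−eq2, eq3−eq1 (x²,y² cancel):
  100.836·x + 36.612·y = -2812.970656
  -33.524·x + 14.660·y = -322.333723
det = 100.836·14.660 − 36.612·-33.524 = 2705.636448
x = (-2812.970656·14.660 − 36.612·-322.333723) / 2705.636448 = -10.879831
y = (100.836·-322.333723 − -2812.970656·-33.524) / 2705.636448 = -46.866929
|P − Q| = √((-10.879831 − -3.629)² + (-46.866929 − -0.554)²) = 46.877094

46.877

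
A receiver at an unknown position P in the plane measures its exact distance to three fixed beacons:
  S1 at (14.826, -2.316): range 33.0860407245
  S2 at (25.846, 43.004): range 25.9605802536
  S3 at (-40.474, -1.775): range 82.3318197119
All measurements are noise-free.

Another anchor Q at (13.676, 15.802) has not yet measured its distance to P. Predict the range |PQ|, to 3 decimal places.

eq1: (x − 14.826)² + (y + 2.316)² = 33.0860407245²
eq2: (x − 25.846)² + (y − 43.004)² = 25.9605802536²
eq3: (x + 40.474)² + (y + 1.775)² = 82.3318197119²
eq3−eq1, eq3−eq2 (x²,y² cancel):
  110.600·x − 1.082·y = 4267.721277
  132.640·x + 89.558·y = 6980.641241
det = 110.600·89.558 − -1.082·132.640 = 10048.631280
x = (4267.721277·89.558 − -1.082·6980.641241) / 10048.631280 = 38.787535
y = (110.600·6980.641241 − 4267.721277·132.640) / 10048.631280 = 20.499147
|P − Q| = √((38.787535 − 13.676)² + (20.499147 − 15.802)²) = 25.547062

25.547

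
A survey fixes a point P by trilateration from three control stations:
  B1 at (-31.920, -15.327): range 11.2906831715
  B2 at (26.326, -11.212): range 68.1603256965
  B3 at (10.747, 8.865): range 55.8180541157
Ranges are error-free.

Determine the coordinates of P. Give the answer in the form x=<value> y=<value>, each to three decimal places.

eq1: (x + 31.920)² + (y + 15.327)² = 11.2906831715²
eq2: (x − 26.326)² + (y + 11.212)² = 68.1603256965²
eq3: (x − 10.747)² + (y − 8.865)² = 55.8180541157²
eq1−eq2, eq1−eq3 (x²,y² cancel):
  116.492·x + 8.230·y = -4953.386582
  85.334·x + 48.384·y = -4047.892734
det = 116.492·48.384 − 8.230·85.334 = 4934.050108
x = (-4953.386582·48.384 − 8.230·-4047.892734) / 4934.050108 = -41.821728
y = (116.492·-4047.892734 − -4953.386582·85.334) / 4934.050108 = -9.901567

x=-41.822 y=-9.902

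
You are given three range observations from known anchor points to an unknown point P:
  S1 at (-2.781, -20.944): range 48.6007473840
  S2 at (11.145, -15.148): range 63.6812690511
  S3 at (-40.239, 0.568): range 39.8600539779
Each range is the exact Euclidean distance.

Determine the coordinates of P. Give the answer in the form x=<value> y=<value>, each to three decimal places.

x=-48.096 y=-38.510

eq1: (x + 2.781)² + (y + 20.944)² = 48.6007473840²
eq2: (x − 11.145)² + (y + 15.148)² = 63.6812690511²
eq3: (x + 40.239)² + (y − 0.568)² = 39.8600539779²
eq3−eq1, eq3−eq2 (x²,y² cancel):
  74.916·x − 43.024·y = -1946.323391
  102.768·x − 31.432·y = -3732.306941
det = 74.916·-31.432 − -43.024·102.768 = 2066.730720
x = (-1946.323391·-31.432 − -43.024·-3732.306941) / 2066.730720 = -48.096221
y = (74.916·-3732.306941 − -1946.323391·102.768) / 2066.730720 = -38.509973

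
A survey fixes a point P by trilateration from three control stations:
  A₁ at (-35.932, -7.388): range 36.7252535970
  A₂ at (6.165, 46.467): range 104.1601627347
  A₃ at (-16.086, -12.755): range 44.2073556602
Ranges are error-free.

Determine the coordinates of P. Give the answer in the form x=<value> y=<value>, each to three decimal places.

x=-49.742 y=-41.418

eq1: (x + 35.932)² + (y + 7.388)² = 36.7252535970²
eq2: (x − 6.165)² + (y − 46.467)² = 104.1601627347²
eq3: (x + 16.086)² + (y + 12.755)² = 44.2073556602²
eq1−eq2, eq1−eq3 (x²,y² cancel):
  84.194·x + 107.710·y = -8649.097103
  39.692·x − 10.734·y = -1529.787790
det = 84.194·-10.734 − 107.710·39.692 = -5178.963716
x = (-8649.097103·-10.734 − 107.710·-1529.787790) / -5178.963716 = -49.742162
y = (84.194·-1529.787790 − -8649.097103·39.692) / -5178.963716 = -41.417747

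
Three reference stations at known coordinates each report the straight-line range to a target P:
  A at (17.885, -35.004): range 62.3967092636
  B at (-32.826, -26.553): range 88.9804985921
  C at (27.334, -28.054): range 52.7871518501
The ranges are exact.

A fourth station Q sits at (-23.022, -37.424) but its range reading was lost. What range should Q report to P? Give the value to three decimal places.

88.070

eq1: (x − 17.885)² + (y + 35.004)² = 62.3967092636²
eq2: (x + 32.826)² + (y + 26.553)² = 88.9804985921²
eq3: (x − 27.334)² + (y + 28.054)² = 52.7871518501²
eq3−eq1, eq3−eq2 (x²,y² cancel):
  -18.898·x − 13.900·y = -1095.887157
  -120.320·x + 3.002·y = -4882.612116
det = -18.898·3.002 − -13.900·-120.320 = -1729.179796
x = (-1095.887157·3.002 − -13.900·-4882.612116) / -1729.179796 = 41.151395
y = (-18.898·-4882.612116 − -1095.887157·-120.320) / -1729.179796 = 22.892668
|P − Q| = √((41.151395 − -23.022)² + (22.892668 − -37.424)²) = 88.070001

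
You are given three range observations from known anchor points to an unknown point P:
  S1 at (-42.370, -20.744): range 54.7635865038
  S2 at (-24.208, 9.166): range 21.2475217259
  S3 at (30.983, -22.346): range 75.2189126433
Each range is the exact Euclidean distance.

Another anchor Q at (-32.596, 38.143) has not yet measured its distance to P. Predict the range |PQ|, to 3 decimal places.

eq1: (x + 42.370)² + (y + 20.744)² = 54.7635865038²
eq2: (x + 24.208)² + (y − 9.166)² = 21.2475217259²
eq3: (x − 30.983)² + (y + 22.346)² = 75.2189126433²
eq2−eq3, eq2−eq1 (x²,y² cancel):
  110.382·x − 63.024·y = -4417.180455
  -36.324·x − 59.820·y = -992.105611
det = 110.382·-59.820 − -63.024·-36.324 = -8892.335016
x = (-4417.180455·-59.820 − -63.024·-992.105611) / -8892.335016 = -22.683499
y = (110.382·-992.105611 − -4417.180455·-36.324) / -8892.335016 = 30.358760
|P − Q| = √((-22.683499 − -32.596)² + (30.358760 − 38.143)²) = 12.603653

12.604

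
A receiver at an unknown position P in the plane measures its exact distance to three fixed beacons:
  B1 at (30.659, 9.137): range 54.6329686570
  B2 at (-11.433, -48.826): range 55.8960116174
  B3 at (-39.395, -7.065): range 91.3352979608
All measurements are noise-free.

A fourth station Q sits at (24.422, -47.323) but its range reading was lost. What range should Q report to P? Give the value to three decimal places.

20.127

eq1: (x − 30.659)² + (y − 9.137)² = 54.6329686570²
eq2: (x + 11.433)² + (y + 48.826)² = 55.8960116174²
eq3: (x + 39.395)² + (y + 7.065)² = 91.3352979608²
eq3−eq2, eq3−eq1 (x²,y² cancel):
  55.924·x − 83.522·y = 6130.584054
  140.108·x + 32.404·y = 4778.954189
det = 55.924·32.404 − -83.522·140.108 = 13514.261672
x = (6130.584054·32.404 − -83.522·4778.954189) / 13514.261672 = 44.234992
y = (55.924·4778.954189 − 6130.584054·140.108) / 13514.261672 = -43.782313
|P − Q| = √((44.234992 − 24.422)² + (-43.782313 − -47.323)²) = 20.126875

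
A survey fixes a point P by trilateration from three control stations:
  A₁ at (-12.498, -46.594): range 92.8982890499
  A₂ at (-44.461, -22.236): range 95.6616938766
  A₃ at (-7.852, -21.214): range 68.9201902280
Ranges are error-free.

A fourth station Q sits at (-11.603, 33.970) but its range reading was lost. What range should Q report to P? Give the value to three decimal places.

43.987

eq1: (x + 12.498)² + (y + 46.594)² = 92.8982890499²
eq2: (x + 44.461)² + (y + 22.236)² = 95.6616938766²
eq3: (x + 7.852)² + (y + 21.214)² = 68.9201902280²
eq1−eq3, eq1−eq2 (x²,y² cancel):
  9.292·x + 50.760·y = 2064.586347
  -63.926·x + 48.716·y = -377.048190
det = 9.292·48.716 − 50.760·-63.926 = 3697.552832
x = (2064.586347·48.716 − 50.760·-377.048190) / 3697.552832 = 32.377456
y = (9.292·-377.048190 − 2064.586347·-63.926) / 3697.552832 = 34.746553
|P − Q| = √((32.377456 − -11.603)² + (34.746553 − 33.970)²) = 43.987311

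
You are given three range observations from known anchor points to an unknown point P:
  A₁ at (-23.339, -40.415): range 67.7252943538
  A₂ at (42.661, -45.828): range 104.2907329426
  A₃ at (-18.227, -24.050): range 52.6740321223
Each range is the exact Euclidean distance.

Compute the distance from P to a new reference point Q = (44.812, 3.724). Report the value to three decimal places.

80.431

eq1: (x + 23.339)² + (y + 40.415)² = 67.7252943538²
eq2: (x − 42.661)² + (y + 45.828)² = 104.2907329426²
eq3: (x + 18.227)² + (y + 24.050)² = 52.6740321223²
eq3−eq2, eq3−eq1 (x²,y² cancel):
  121.776·x − 43.556·y = -5092.462842
  -10.224·x − 32.730·y = -544.706718
det = 121.776·-32.730 − -43.556·-10.224 = -4431.045024
x = (-5092.462842·-32.730 − -43.556·-544.706718) / -4431.045024 = -32.261253
y = (121.776·-544.706718 − -5092.462842·-10.224) / -4431.045024 = 26.720005
|P − Q| = √((-32.261253 − 44.812)² + (26.720005 − 3.724)²) = 80.430731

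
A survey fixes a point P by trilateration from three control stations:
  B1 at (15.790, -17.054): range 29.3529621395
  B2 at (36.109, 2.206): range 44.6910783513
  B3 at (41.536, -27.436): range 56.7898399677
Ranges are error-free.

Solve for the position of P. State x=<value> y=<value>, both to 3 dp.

x=-8.496 y=-0.568

eq1: (x − 15.790)² + (y + 17.054)² = 29.3529621395²
eq2: (x − 36.109)² + (y − 2.206)² = 44.6910783513²
eq3: (x − 41.536)² + (y + 27.436)² = 56.7898399677²
eq2−eq3, eq2−eq1 (x²,y² cancel):
  10.854·x − 59.284·y = -58.546364
  -40.638·x − 38.520·y = 367.132797
det = 10.854·-38.520 − -59.284·-40.638 = -2827.279272
x = (-58.546364·-38.520 − -59.284·367.132797) / -2827.279272 = -8.495909
y = (10.854·367.132797 − -58.546364·-40.638) / -2827.279272 = -0.567914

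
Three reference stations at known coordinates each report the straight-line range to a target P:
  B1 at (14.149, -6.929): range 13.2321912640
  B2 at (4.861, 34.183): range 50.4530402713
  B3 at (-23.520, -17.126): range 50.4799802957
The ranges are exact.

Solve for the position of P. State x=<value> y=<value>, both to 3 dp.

eq1: (x − 14.149)² + (y + 6.929)² = 13.2321912640²
eq2: (x − 4.861)² + (y − 34.183)² = 50.4530402713²
eq3: (x + 23.520)² + (y + 17.126)² = 50.4799802957²
eq2−eq3, eq2−eq1 (x²,y² cancel):
  -56.762·x − 102.618·y = -348.335672
  18.576·x − 82.224·y = 1426.516819
det = -56.762·-82.224 − -102.618·18.576 = 6573.430656
x = (-348.335672·-82.224 − -102.618·1426.516819) / 6573.430656 = 26.626561
y = (-56.762·1426.516819 − -348.335672·18.576) / 6573.430656 = -11.333696

x=26.627 y=-11.334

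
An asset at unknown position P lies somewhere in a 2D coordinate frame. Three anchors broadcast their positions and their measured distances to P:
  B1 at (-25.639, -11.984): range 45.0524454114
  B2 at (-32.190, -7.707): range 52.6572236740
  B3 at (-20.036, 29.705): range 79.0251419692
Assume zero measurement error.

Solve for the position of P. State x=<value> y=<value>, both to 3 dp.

eq1: (x + 25.639)² + (y + 11.984)² = 45.0524454114²
eq2: (x + 32.190)² + (y + 7.707)² = 52.6572236740²
eq3: (x + 20.036)² + (y − 29.705)² = 79.0251419692²
eq2−eq1, eq2−eq3 (x²,y² cancel):
  13.102·x − 8.554·y = 448.440996
  24.308·x + 74.824·y = -3283.955486
det = 13.102·74.824 − -8.554·24.308 = 1188.274680
x = (448.440996·74.824 − -8.554·-3283.955486) / 1188.274680 = 4.597585
y = (13.102·-3283.955486 − 448.440996·24.308) / 1188.274680 = -45.382679

x=4.598 y=-45.383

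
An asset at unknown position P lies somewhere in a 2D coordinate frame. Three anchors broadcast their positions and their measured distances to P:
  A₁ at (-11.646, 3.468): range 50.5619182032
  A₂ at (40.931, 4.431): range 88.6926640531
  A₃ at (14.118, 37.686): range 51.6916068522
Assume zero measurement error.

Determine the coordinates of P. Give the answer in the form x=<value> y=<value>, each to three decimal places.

eq1: (x + 11.646)² + (y − 3.468)² = 50.5619182032²
eq2: (x − 40.931)² + (y − 4.431)² = 88.6926640531²
eq3: (x − 14.118)² + (y − 37.686)² = 51.6916068522²
eq1−eq2, eq1−eq3 (x²,y² cancel):
  105.154·x + 1.926·y = -3762.556902
  51.528·x + 68.436·y = 1356.381533
det = 105.154·68.436 − 1.926·51.528 = 7097.076216
x = (-3762.556902·68.436 − 1.926·1356.381533) / 7097.076216 = -36.649844
y = (105.154·1356.381533 − -3762.556902·51.528) / 7097.076216 = 47.414733

x=-36.650 y=47.415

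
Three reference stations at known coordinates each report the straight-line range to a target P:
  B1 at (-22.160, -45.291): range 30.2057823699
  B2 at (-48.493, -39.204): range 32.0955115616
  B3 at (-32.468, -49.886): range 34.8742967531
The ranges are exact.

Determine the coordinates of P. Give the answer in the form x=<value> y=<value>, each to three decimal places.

x=-26.899 y=-15.459

eq1: (x + 22.160)² + (y + 45.291)² = 30.2057823699²
eq2: (x + 48.493)² + (y + 39.204)² = 32.0955115616²
eq3: (x + 32.468)² + (y + 49.886)² = 34.8742967531²
eq1−eq3, eq1−eq2 (x²,y² cancel):
  -20.616·x − 9.190·y = 696.616454
  -52.666·x + 12.174·y = 1228.451810
det = -20.616·12.174 − -9.190·-52.666 = -734.979724
x = (696.616454·12.174 − -9.190·1228.451810) / -734.979724 = -26.898811
y = (-20.616·1228.451810 − 696.616454·-52.666) / -734.979724 = -15.459256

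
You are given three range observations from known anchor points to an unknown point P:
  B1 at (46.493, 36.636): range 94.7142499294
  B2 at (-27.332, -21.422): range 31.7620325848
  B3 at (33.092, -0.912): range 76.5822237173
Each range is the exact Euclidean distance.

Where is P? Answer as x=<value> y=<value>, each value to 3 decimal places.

x=-43.168 y=6.111

eq1: (x − 46.493)² + (y − 36.636)² = 94.7142499294²
eq2: (x + 27.332)² + (y + 21.422)² = 31.7620325848²
eq3: (x − 33.092)² + (y + 0.912)² = 76.5822237173²
eq2−eq1, eq2−eq3 (x²,y² cancel):
  147.650·x + 116.116·y = -5664.107189
  120.848·x + 41.020·y = -4966.038376
det = 147.650·41.020 − 116.116·120.848 = -7975.783368
x = (-5664.107189·41.020 − 116.116·-4966.038376) / -7975.783368 = -43.167526
y = (147.650·-4966.038376 − -5664.107189·120.848) / -7975.783368 = 6.110941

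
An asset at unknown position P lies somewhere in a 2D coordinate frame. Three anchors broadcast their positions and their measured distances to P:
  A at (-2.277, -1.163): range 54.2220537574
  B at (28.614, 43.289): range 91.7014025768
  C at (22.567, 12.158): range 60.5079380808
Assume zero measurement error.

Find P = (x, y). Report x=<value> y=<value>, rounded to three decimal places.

eq1: (x + 2.277)² + (y + 1.163)² = 54.2220537574²
eq2: (x − 28.614)² + (y − 43.289)² = 91.7014025768²
eq3: (x − 22.567)² + (y − 12.158)² = 60.5079380808²
eq2−eq1, eq2−eq3 (x²,y² cancel):
  -61.782·x − 88.904·y = 2782.954902
  -12.094·x − 62.262·y = 2712.324600
det = -61.782·-62.262 − -88.904·-12.094 = 2771.465908
x = (2782.954902·-62.262 − -88.904·2712.324600) / 2771.465908 = 24.486741
y = (-61.782·2712.324600 − 2782.954902·-12.094) / 2771.465908 = -48.319477

x=24.487 y=-48.319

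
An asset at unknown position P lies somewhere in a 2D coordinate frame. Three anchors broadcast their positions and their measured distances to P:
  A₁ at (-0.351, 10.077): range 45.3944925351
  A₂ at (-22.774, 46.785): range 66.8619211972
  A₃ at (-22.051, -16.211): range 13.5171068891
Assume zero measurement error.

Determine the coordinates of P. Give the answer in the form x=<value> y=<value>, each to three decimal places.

x=-35.299 y=-18.893

eq1: (x + 0.351)² + (y − 10.077)² = 45.3944925351²
eq2: (x + 22.774)² + (y − 46.785)² = 66.8619211972²
eq3: (x + 22.051)² + (y + 16.211)² = 13.5171068891²
eq2−eq3, eq2−eq1 (x²,y² cancel):
  1.446·x − 125.992·y = 2329.356149
  44.846·x − 73.416·y = -195.965617
det = 1.446·-73.416 − -125.992·44.846 = 5544.077696
x = (2329.356149·-73.416 − -125.992·-195.965617) / 5544.077696 = -35.299309
y = (1.446·-195.965617 − 2329.356149·44.846) / 5544.077696 = -18.893255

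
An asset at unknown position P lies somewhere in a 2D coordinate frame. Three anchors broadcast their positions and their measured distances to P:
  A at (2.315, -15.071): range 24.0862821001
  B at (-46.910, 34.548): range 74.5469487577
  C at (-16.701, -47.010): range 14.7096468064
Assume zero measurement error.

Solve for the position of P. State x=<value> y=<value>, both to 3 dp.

eq1: (x − 2.315)² + (y + 15.071)² = 24.0862821001²
eq2: (x + 46.910)² + (y − 34.548)² = 74.5469487577²
eq3: (x + 16.701)² + (y + 47.010)² = 14.7096468064²
eq3−eq2, eq3−eq1 (x²,y² cancel):
  -60.418·x + 163.116·y = -4435.624957
  38.032·x + 63.878·y = -2620.144511
det = -60.418·63.878 − 163.116·38.032 = -10063.008716
x = (-4435.624957·63.878 − 163.116·-2620.144511) / -10063.008716 = -14.314669
y = (-60.418·-2620.144511 − -4435.624957·38.032) / -10063.008716 = -32.495210

x=-14.315 y=-32.495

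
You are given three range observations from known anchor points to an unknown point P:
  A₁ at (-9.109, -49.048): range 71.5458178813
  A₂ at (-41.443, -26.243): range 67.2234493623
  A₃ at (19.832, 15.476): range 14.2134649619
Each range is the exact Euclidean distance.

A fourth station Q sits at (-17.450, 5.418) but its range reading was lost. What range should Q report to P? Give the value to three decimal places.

28.545

eq1: (x + 9.109)² + (y + 49.048)² = 71.5458178813²
eq2: (x + 41.443)² + (y + 26.243)² = 67.2234493623²
eq3: (x − 19.832)² + (y − 15.476)² = 14.2134649619²
eq2−eq3, eq2−eq1 (x²,y² cancel):
  122.550·x + 83.438·y = 2543.567060
  64.668·x − 45.610·y = -517.349025
det = 122.550·-45.610 − 83.438·64.668 = -10985.274084
x = (2543.567060·-45.610 − 83.438·-517.349025) / -10985.274084 = 6.631198
y = (122.550·-517.349025 − 2543.567060·64.668) / -10985.274084 = 20.744910
|P − Q| = √((6.631198 − -17.450)² + (20.744910 − 5.418)²) = 28.545021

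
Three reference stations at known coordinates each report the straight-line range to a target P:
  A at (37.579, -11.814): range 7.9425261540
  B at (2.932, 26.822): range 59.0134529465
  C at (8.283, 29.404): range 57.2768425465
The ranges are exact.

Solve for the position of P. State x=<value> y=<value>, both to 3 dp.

x=45.048 y=-14.516

eq1: (x − 37.579)² + (y + 11.814)² = 7.9425261540²
eq2: (x − 2.932)² + (y − 26.822)² = 59.0134529465²
eq3: (x − 8.283)² + (y − 29.404)² = 57.2768425465²
eq2−eq1, eq2−eq3 (x²,y² cancel):
  69.294·x − 77.272·y = 4243.239436
  10.702·x + 5.164·y = 407.137934
det = 69.294·5.164 − -77.272·10.702 = 1184.799160
x = (4243.239436·5.164 − -77.272·407.137934) / 1184.799160 = 45.047678
y = (69.294·407.137934 − 4243.239436·10.702) / 1184.799160 = -14.516327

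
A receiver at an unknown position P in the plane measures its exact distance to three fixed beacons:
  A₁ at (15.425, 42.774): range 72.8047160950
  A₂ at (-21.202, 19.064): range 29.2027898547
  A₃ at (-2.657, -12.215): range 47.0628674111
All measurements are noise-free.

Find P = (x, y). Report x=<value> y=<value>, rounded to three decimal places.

x=-46.596 y=4.644

eq1: (x − 15.425)² + (y − 42.774)² = 72.8047160950²
eq2: (x + 21.202)² + (y − 19.064)² = 29.2027898547²
eq3: (x + 2.657)² + (y + 12.215)² = 47.0628674111²
eq2−eq3, eq2−eq1 (x²,y² cancel):
  37.090·x − 62.558·y = -2018.805580
  73.254·x + 47.420·y = -3193.138949
det = 37.090·47.420 − -62.558·73.254 = 6341.431532
x = (-2018.805580·47.420 − -62.558·-3193.138949) / 6341.431532 = -46.596442
y = (37.090·-3193.138949 − -2018.805580·73.254) / 6341.431532 = 4.644387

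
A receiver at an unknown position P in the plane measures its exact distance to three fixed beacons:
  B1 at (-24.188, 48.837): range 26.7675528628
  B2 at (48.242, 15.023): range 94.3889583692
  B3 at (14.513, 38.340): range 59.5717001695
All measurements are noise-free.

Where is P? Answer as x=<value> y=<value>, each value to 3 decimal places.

eq1: (x + 24.188)² + (y − 48.837)² = 26.7675528628²
eq2: (x − 48.242)² + (y − 15.023)² = 94.3889583692²
eq3: (x − 14.513)² + (y − 38.340)² = 59.5717001695²
eq3−eq2, eq3−eq1 (x²,y² cancel):
  67.458·x − 46.634·y = -4488.089677
  -77.402·x + 20.994·y = 4121.814719
det = 67.458·20.994 − -46.634·-77.402 = -2193.351616
x = (-4488.089677·20.994 − -46.634·4121.814719) / -2193.351616 = -44.677630
y = (67.458·4121.814719 − -4488.089677·-77.402) / -2193.351616 = 31.612688

x=-44.678 y=31.613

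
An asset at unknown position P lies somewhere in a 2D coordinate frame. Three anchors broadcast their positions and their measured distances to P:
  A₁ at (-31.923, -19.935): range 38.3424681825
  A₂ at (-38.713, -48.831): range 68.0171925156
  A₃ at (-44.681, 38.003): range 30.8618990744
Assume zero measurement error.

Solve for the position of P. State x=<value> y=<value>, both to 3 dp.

eq1: (x + 31.923)² + (y + 19.935)² = 38.3424681825²
eq2: (x + 38.713)² + (y + 48.831)² = 68.0171925156²
eq3: (x + 44.681)² + (y − 38.003)² = 30.8618990744²
eq1−eq2, eq1−eq3 (x²,y² cancel):
  -13.580·x − 57.792·y = -689.512835
  -25.516·x + 115.876·y = 2541.825668
det = -13.580·115.876 − -57.792·-25.516 = -3048.216752
x = (-689.512835·115.876 − -57.792·2541.825668) / -3048.216752 = -21.979802
y = (-13.580·2541.825668 − -689.512835·-25.516) / -3048.216752 = 17.095767

x=-21.980 y=17.096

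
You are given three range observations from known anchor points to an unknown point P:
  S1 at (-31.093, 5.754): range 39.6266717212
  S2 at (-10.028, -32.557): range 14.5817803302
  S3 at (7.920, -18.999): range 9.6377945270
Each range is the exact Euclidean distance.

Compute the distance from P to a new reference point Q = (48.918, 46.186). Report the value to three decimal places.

eq1: (x + 31.093)² + (y − 5.754)² = 39.6266717212²
eq2: (x + 10.028)² + (y + 32.557)² = 14.5817803302²
eq3: (x − 7.920)² + (y + 18.999)² = 9.6377945270²
eq3−eq2, eq3−eq1 (x²,y² cancel):
  -35.896·x − 27.116·y = 617.089398
  -78.026·x + 49.506·y = -901.191264
det = -35.896·49.506 − -27.116·-78.026 = -3892.820392
x = (617.089398·49.506 − -27.116·-901.191264) / -3892.820392 = -1.570308
y = (-35.896·-901.191264 − 617.089398·-78.026) / -3892.820392 = -20.678627
|P − Q| = √((-1.570308 − 48.918)² + (-20.678627 − 46.186)²) = 83.785127

83.785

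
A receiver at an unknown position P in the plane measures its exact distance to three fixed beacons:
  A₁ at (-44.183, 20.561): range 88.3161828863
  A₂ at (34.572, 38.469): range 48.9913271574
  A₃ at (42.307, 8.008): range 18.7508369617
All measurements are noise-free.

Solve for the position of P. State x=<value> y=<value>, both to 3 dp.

x=38.543 y=-10.361

eq1: (x + 44.183)² + (y − 20.561)² = 88.3161828863²
eq2: (x − 34.572)² + (y − 38.469)² = 48.9913271574²
eq3: (x − 42.307)² + (y − 8.008)² = 18.7508369617²
eq2−eq1, eq2−eq3 (x²,y² cancel):
  -157.510·x − 35.816·y = -5699.792958
  15.470·x − 60.922·y = 1227.479418
det = -157.510·-60.922 − -35.816·15.470 = 10149.897740
x = (-5699.792958·-60.922 − -35.816·1227.479418) / 10149.897740 = 38.542870
y = (-157.510·1227.479418 − -5699.792958·15.470) / 10149.897740 = -10.361137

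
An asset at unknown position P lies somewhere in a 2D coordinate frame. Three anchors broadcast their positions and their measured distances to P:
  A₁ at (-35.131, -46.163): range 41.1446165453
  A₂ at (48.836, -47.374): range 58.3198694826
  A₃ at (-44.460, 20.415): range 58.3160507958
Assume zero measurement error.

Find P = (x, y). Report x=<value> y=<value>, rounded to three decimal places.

eq1: (x + 35.131)² + (y + 46.163)² = 41.1446165453²
eq2: (x − 48.836)² + (y + 47.374)² = 58.3198694826²
eq3: (x + 44.460)² + (y − 20.415)² = 58.3160507958²
eq3−eq1, eq3−eq2 (x²,y² cancel):
  18.658·x − 133.156·y = 2679.628215
  186.592·x − 135.578·y = 2235.341551
det = 18.658·-135.578 − -133.156·186.592 = 22316.230028
x = (2679.628215·-135.578 − -133.156·2235.341551) / 22316.230028 = -2.941782
y = (18.658·2235.341551 − 2679.628215·186.592) / 22316.230028 = -20.536183

x=-2.942 y=-20.536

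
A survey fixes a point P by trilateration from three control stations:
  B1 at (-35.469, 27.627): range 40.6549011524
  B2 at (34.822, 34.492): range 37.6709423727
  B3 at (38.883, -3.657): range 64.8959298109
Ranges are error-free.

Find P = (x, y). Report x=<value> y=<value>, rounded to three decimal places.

eq1: (x + 35.469)² + (y − 27.627)² = 40.6549011524²
eq2: (x − 34.822)² + (y − 34.492)² = 37.6709423727²
eq3: (x − 38.883)² + (y + 3.657)² = 64.8959298109²
eq2−eq1, eq2−eq3 (x²,y² cancel):
  -140.582·x − 13.730·y = -614.689746
  8.122·x − 76.298·y = -3669.390217
det = -140.582·-76.298 − -13.730·8.122 = 10837.640496
x = (-614.689746·-76.298 − -13.730·-3669.390217) / 10837.640496 = -0.321207
y = (-140.582·-3669.390217 − -614.689746·8.122) / 10837.640496 = 48.058683

x=-0.321 y=48.059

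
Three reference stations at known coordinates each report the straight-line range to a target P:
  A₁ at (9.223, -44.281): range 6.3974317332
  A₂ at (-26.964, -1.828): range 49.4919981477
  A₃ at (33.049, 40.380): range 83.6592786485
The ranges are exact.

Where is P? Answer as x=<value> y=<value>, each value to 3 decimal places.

eq1: (x − 9.223)² + (y + 44.281)² = 6.3974317332²
eq2: (x + 26.964)² + (y + 1.828)² = 49.4919981477²
eq3: (x − 33.049)² + (y − 40.380)² = 83.6592786485²
eq3−eq2, eq3−eq1 (x²,y² cancel):
  -120.026·x − 84.416·y = 2557.035102
  -47.652·x − 169.322·y = 6281.037660
det = -120.026·-169.322 − -84.416·-47.652 = 16300.451140
x = (2557.035102·-169.322 − -84.416·6281.037660) / 16300.451140 = 5.966570
y = (-120.026·6281.037660 − 2557.035102·-47.652) / 16300.451140 = -38.774386

x=5.967 y=-38.774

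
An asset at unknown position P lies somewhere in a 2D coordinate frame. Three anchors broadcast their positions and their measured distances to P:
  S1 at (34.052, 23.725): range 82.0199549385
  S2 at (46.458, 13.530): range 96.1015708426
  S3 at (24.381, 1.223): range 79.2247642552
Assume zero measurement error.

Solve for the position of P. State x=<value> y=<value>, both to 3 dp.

x=-47.150 y=35.280

eq1: (x − 34.052)² + (y − 23.725)² = 82.0199549385²
eq2: (x − 46.458)² + (y − 13.530)² = 96.1015708426²
eq3: (x − 24.381)² + (y − 1.223)² = 79.2247642552²
eq1−eq2, eq1−eq3 (x²,y² cancel):
  24.812·x − 20.390·y = -1889.246575
  -19.342·x − 45.004·y = -675.775702
det = 24.812·-45.004 − -20.390·-19.342 = -1511.022628
x = (-1889.246575·-45.004 − -20.390·-675.775702) / -1511.022628 = -47.149914
y = (24.812·-675.775702 − -1889.246575·-19.342) / -1511.022628 = 35.280182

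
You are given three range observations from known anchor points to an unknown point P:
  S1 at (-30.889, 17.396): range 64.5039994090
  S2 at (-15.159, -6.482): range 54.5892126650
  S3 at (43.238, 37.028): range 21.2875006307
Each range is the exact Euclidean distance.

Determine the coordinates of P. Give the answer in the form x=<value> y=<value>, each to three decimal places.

eq1: (x + 30.889)² + (y − 17.396)² = 64.5039994090²
eq2: (x + 15.159)² + (y + 6.482)² = 54.5892126650²
eq3: (x − 43.238)² + (y − 37.028)² = 21.2875006307²
eq3−eq2, eq3−eq1 (x²,y² cancel):
  -116.794·x − 87.020·y = -5495.610279
  -148.254·x − 39.264·y = -5691.454548
det = -116.794·-39.264 − -87.020·-148.254 = -8315.263464
x = (-5495.610279·-39.264 − -87.020·-5691.454548) / -8315.263464 = 33.611771
y = (-116.794·-5691.454548 − -5495.610279·-148.254) / -8315.263464 = 18.041336

x=33.612 y=18.041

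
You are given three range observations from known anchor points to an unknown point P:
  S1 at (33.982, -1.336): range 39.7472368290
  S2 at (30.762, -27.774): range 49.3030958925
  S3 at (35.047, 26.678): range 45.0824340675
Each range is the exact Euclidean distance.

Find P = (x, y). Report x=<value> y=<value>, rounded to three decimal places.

eq1: (x − 33.982)² + (y + 1.336)² = 39.7472368290²
eq2: (x − 30.762)² + (y + 27.774)² = 49.3030958925²
eq3: (x − 35.047)² + (y − 26.678)² = 45.0824340675²
eq1−eq2, eq1−eq3 (x²,y² cancel):
  -6.440·x − 52.876·y = -289.817929
  2.130·x + 56.028·y = 330.863647
det = -6.440·56.028 − -52.876·2.130 = -248.194440
x = (-289.817929·56.028 − -52.876·330.863647) / -248.194440 = -5.063882
y = (-6.440·330.863647 − -289.817929·2.130) / -248.194440 = 6.097839

x=-5.064 y=6.098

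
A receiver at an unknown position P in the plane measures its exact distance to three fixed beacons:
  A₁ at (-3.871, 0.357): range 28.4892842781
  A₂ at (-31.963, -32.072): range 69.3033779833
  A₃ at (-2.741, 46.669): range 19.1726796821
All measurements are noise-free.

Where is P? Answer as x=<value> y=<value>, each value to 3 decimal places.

x=2.298 y=28.170

eq1: (x + 3.871)² + (y − 0.357)² = 28.4892842781²
eq2: (x + 31.963)² + (y + 32.072)² = 69.3033779833²
eq3: (x + 2.741)² + (y − 46.669)² = 19.1726796821²
eq2−eq1, eq2−eq3 (x²,y² cancel):
  56.184·x + 64.858·y = 1956.184418
  58.444·x + 157.482·y = 4570.628643
det = 56.184·157.482 − 64.858·58.444 = 5057.407736
x = (1956.184418·157.482 − 64.858·4570.628643) / 5057.407736 = 2.298016
y = (56.184·4570.628643 − 1956.184418·58.444) / 5057.407736 = 28.170352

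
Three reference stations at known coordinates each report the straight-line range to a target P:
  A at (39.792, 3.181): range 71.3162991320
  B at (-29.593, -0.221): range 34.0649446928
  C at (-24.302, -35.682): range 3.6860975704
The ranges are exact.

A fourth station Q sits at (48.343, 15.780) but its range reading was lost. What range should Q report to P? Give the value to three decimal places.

eq1: (x − 39.792)² + (y − 3.181)² = 71.3162991320²
eq2: (x + 29.593)² + (y + 0.221)² = 34.0649446928²
eq3: (x + 24.302)² + (y + 35.682)² = 3.6860975704²
eq3−eq1, eq3−eq2 (x²,y² cancel):
  128.188·x + 77.726·y = -5342.697510
  -10.582·x + 70.922·y = -2134.830980
det = 128.188·70.922 − 77.726·-10.582 = 9913.845868
x = (-5342.697510·70.922 − 77.726·-2134.830980) / 9913.845868 = -21.483380
y = (128.188·-2134.830980 − -5342.697510·-10.582) / 9913.845868 = -33.306564
|P − Q| = √((-21.483380 − 48.343)² + (-33.306564 − 15.780)²) = 85.353466

85.353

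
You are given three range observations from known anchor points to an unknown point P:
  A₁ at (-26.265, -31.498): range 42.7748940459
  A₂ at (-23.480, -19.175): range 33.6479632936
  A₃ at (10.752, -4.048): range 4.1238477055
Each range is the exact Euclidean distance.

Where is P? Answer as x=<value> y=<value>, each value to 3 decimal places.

x=6.630 y=-4.155

eq1: (x + 26.265)² + (y + 31.498)² = 42.7748940459²
eq2: (x + 23.480)² + (y + 19.175)² = 33.6479632936²
eq3: (x − 10.752)² + (y + 4.048)² = 4.1238477055²
eq1−eq3, eq1−eq2 (x²,y² cancel):
  74.034·x + 54.900·y = 262.703020
  5.570·x + 24.646·y = -65.477077
det = 74.034·24.646 − 54.900·5.570 = 1518.848964
x = (262.703020·24.646 − 54.900·-65.477077) / 1518.848964 = 6.629540
y = (74.034·-65.477077 − 262.703020·5.570) / 1518.848964 = -4.154979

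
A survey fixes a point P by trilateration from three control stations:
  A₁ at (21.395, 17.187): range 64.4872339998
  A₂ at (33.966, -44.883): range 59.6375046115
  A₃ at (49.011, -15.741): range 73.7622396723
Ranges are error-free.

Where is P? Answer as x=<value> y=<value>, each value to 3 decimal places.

x=-23.537 y=-29.070

eq1: (x − 21.395)² + (y − 17.187)² = 64.4872339998²
eq2: (x − 33.966)² + (y + 44.883)² = 59.6375046115²
eq3: (x − 49.011)² + (y + 15.741)² = 73.7622396723²
eq1−eq2, eq1−eq3 (x²,y² cancel):
  25.142·x − 124.140·y = 3017.005244
  55.232·x − 65.856·y = 614.453555
det = 25.142·-65.856 − -124.140·55.232 = 5200.748928
x = (3017.005244·-65.856 − -124.140·614.453555) / 5200.748928 = -23.536924
y = (25.142·614.453555 − 3017.005244·55.232) / 5200.748928 = -29.070167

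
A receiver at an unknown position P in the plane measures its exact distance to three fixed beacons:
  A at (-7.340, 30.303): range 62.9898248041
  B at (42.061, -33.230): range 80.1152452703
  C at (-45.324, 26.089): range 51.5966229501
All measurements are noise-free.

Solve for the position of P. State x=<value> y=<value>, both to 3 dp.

eq1: (x + 7.340)² + (y − 30.303)² = 62.9898248041²
eq2: (x − 42.061)² + (y + 33.230)² = 80.1152452703²
eq3: (x + 45.324)² + (y − 26.089)² = 51.5966229501²
eq2−eq1, eq2−eq3 (x²,y² cancel):
  -98.802·x + 127.066·y = 549.521284
  -174.770·x + 118.638·y = 3617.781301
det = -98.802·118.638 − 127.066·-174.770 = 10485.653144
x = (549.521284·118.638 − 127.066·3617.781301) / 10485.653144 = -37.623111
y = (-98.802·3617.781301 − 549.521284·-174.770) / 10485.653144 = -24.929701

x=-37.623 y=-24.930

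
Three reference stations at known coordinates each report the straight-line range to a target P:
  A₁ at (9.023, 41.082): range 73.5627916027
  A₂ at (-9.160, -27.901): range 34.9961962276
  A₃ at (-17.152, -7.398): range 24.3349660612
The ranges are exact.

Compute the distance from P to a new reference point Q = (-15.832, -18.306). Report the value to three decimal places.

eq1: (x − 9.023)² + (y − 41.082)² = 73.5627916027²
eq2: (x + 9.160)² + (y + 27.901)² = 34.9961962276²
eq3: (x + 17.152)² + (y + 7.398)² = 24.3349660612²
eq1−eq3, eq1−eq2 (x²,y² cancel):
  -52.350·x − 96.960·y = 3399.069990
  -36.366·x − 137.966·y = 3279.976706
det = -52.350·-137.966 − -96.960·-36.366 = 3696.472740
x = (3399.069990·-137.966 − -96.960·3279.976706) / 3696.472740 = -40.830694
y = (-52.350·3279.976706 − 3399.069990·-36.366) / 3696.472740 = -13.011377
|P − Q| = √((-40.830694 − -15.832)² + (-13.011377 − -18.306)²) = 25.553234

25.553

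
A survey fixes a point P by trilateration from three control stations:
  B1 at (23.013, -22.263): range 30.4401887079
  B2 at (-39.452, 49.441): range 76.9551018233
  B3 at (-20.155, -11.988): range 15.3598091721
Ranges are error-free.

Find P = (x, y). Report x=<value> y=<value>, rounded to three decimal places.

x=-7.377 y=-20.511

eq1: (x − 23.013)² + (y + 22.263)² = 30.4401887079²
eq2: (x + 39.452)² + (y − 49.441)² = 76.9551018233²
eq3: (x + 20.155)² + (y + 11.988)² = 15.3598091721²
eq3−eq2, eq3−eq1 (x²,y² cancel):
  -38.594·x + 122.858·y = -2235.227343
  86.336·x − 20.550·y = -215.378182
det = -38.594·-20.550 − 122.858·86.336 = -9813.961588
x = (-2235.227343·-20.550 − 122.858·-215.378182) / -9813.961588 = -7.376721
y = (-38.594·-215.378182 − -2235.227343·86.336) / -9813.961588 = -20.510870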